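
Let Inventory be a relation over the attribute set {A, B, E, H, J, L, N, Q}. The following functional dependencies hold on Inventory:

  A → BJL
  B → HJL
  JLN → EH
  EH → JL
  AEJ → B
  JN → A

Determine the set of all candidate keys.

{A, N, Q}; {B, N, Q}; {J, N, Q}; {E, H, N, Q}

Attributes N, Q never appear on any right-hand side, so every candidate key must contain {N, Q}.
{N, Q}⁺ = {N, Q}, which is not all of the schema, so we must add further attributes.
{A, N, Q}⁺: A→BJL adds B, J, L; B→HJL adds H; JLN→EH adds E → {A, B, E, H, J, L, N, Q}. Minimal: {N, Q}⁺ = {N, Q}; {A, Q}⁺ = {A, B, H, J, L, Q}; {A, N}⁺ = {A, B, E, H, J, L, N} — none reach the full schema.
{B, N, Q}⁺: B→HJL adds H, J, L; JLN→EH adds E; JN→A adds A → {A, B, E, H, J, L, N, Q}. Minimal: {N, Q}⁺ = {N, Q}; {B, Q}⁺ = {B, H, J, L, Q}; {B, N}⁺ = {A, B, E, H, J, L, N} — none reach the full schema.
{J, N, Q}⁺: JN→A adds A; A→BJL adds B, L; B→HJL adds H; JLN→EH adds E → {A, B, E, H, J, L, N, Q}. Minimal: {N, Q}⁺ = {N, Q}; {J, Q}⁺ = {J, Q}; {J, N}⁺ = {A, B, E, H, J, L, N} — none reach the full schema.
{E, H, N, Q}⁺: EH→JL adds J, L; JN→A adds A; A→BJL adds B → {A, B, E, H, J, L, N, Q}. Minimal: {H, N, Q}⁺ = {H, N, Q}; {E, N, Q}⁺ = {E, N, Q}; {E, H, Q}⁺ = {E, H, J, L, Q}; … — none reach the full schema.
Any other superkey contains one of these as a subset, so there are no further candidate keys.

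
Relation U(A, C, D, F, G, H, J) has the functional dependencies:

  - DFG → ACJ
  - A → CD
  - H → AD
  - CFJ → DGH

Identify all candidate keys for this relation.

{A, F, G}⁺: A→CD adds C, D; DFG→ACJ adds J; CFJ→DGH adds H → {A, C, D, F, G, H, J}. Minimal: {F, G}⁺ = {F, G}; {A, G}⁺ = {A, C, D, G}; {A, F}⁺ = {A, C, D, F} — none reach the full schema.
{A, F, J}⁺: A→CD adds C, D; CFJ→DGH adds G, H → {A, C, D, F, G, H, J}. Minimal: {F, J}⁺ = {F, J}; {A, J}⁺ = {A, C, D, J}; {A, F}⁺ = {A, C, D, F} — none reach the full schema.
{C, F, J}⁺: CFJ→DGH adds D, G, H; DFG→ACJ adds A → {A, C, D, F, G, H, J}. Minimal: {F, J}⁺ = {F, J}; {C, J}⁺ = {C, J}; {C, F}⁺ = {C, F} — none reach the full schema.
{D, F, G}⁺: DFG→ACJ adds A, C, J; CFJ→DGH adds H → {A, C, D, F, G, H, J}. Minimal: {F, G}⁺ = {F, G}; {D, G}⁺ = {D, G}; {D, F}⁺ = {D, F} — none reach the full schema.
{F, G, H}⁺: H→AD adds A, D; DFG→ACJ adds C, J → {A, C, D, F, G, H, J}. Minimal: {G, H}⁺ = {A, C, D, G, H}; {F, H}⁺ = {A, C, D, F, H}; {F, G}⁺ = {F, G} — none reach the full schema.
{F, H, J}⁺: H→AD adds A, D; A→CD adds C; CFJ→DGH adds G → {A, C, D, F, G, H, J}. Minimal: {H, J}⁺ = {A, C, D, H, J}; {F, J}⁺ = {F, J}; {F, H}⁺ = {A, C, D, F, H} — none reach the full schema.

(A, F, G), (A, F, J), (C, F, J), (D, F, G), (F, G, H), (F, H, J)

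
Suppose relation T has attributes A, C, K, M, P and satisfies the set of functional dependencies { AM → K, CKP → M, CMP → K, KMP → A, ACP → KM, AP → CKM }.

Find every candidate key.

{A, P}; {C, K, P}; {C, M, P}; {K, M, P}

Attribute P never appears on the right-hand side of any dependency, so P must belong to every candidate key.
{P}⁺ = {P}, which is not all of the schema, so we must add further attributes.
{A, P}⁺: AP→CKM adds C, K, M → {A, C, K, M, P}.
{C, K, P}⁺: CKP→M adds M; KMP→A adds A → {A, C, K, M, P}.
{C, M, P}⁺: CMP→K adds K; KMP→A adds A → {A, C, K, M, P}.
{K, M, P}⁺: KMP→A adds A; AP→CKM adds C → {A, C, K, M, P}.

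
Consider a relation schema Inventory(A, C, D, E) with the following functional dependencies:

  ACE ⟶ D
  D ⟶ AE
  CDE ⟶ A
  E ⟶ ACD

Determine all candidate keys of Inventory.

{D}⁺: D→AE adds A, E; E→ACD adds C → {A, C, D, E}.
{E}⁺: E→ACD adds A, C, D → {A, C, D, E}.
Any other superkey contains one of these as a subset, so there are no further candidate keys.

D, E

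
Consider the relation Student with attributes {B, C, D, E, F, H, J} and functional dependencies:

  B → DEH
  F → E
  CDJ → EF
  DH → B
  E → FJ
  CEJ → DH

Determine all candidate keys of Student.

Attribute C never appears on the right-hand side of any dependency, so C must belong to every candidate key.
{C}⁺ = {C}, which is not all of the schema, so we must add further attributes.
{B, C}⁺: B→DEH adds D, E, H; E→FJ adds F, J → {B, C, D, E, F, H, J}.
{C, E}⁺: E→FJ adds F, J; CEJ→DH adds D, H; DH→B adds B → {B, C, D, E, F, H, J}.
{C, F}⁺: F→E adds E; E→FJ adds J; CEJ→DH adds D, H; DH→B adds B → {B, C, D, E, F, H, J}.
{C, D, H}⁺: DH→B adds B; B→DEH adds E; E→FJ adds F, J → {B, C, D, E, F, H, J}.
{C, D, J}⁺: CDJ→EF adds E, F; CEJ→DH adds H; DH→B adds B → {B, C, D, E, F, H, J}.
Any other superkey contains one of these as a subset, so there are no further candidate keys.

{B, C}; {C, E}; {C, F}; {C, D, H}; {C, D, J}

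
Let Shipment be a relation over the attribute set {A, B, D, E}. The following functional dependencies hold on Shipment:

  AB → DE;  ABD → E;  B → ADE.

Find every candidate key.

Attribute B never appears on the right-hand side of any dependency, so B must belong to every candidate key.
{B}⁺ = {A, B, D, E}, which is all of the schema, so {B} is the only candidate key.

{B}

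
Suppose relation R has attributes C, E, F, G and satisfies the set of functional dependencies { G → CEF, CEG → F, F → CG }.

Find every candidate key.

{F}, {G}

{F}⁺: F→CG adds C, G; G→CEF adds E → {C, E, F, G}.
{G}⁺: G→CEF adds C, E, F → {C, E, F, G}.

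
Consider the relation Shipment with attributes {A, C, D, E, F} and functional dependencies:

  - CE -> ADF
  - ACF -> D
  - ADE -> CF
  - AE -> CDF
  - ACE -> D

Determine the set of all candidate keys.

{A, E}, {C, E}

{A, E}⁺: AE→CDF adds C, D, F → {A, C, D, E, F}. Minimal: {E}⁺ = {E}; {A}⁺ = {A} — none reach the full schema.
{C, E}⁺: CE→ADF adds A, D, F → {A, C, D, E, F}. Minimal: {E}⁺ = {E}; {C}⁺ = {C} — none reach the full schema.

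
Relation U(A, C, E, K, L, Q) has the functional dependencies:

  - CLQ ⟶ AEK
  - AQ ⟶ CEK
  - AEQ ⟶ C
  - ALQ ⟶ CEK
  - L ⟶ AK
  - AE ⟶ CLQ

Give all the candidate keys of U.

{A, E}; {A, Q}; {E, L}; {L, Q}

{A, E}⁺: AE→CLQ adds C, L, Q; CLQ→AEK adds K → {A, C, E, K, L, Q}.
{A, Q}⁺: AQ→CEK adds C, E, K; AE→CLQ adds L → {A, C, E, K, L, Q}.
{E, L}⁺: L→AK adds A, K; AE→CLQ adds C, Q → {A, C, E, K, L, Q}.
{L, Q}⁺: L→AK adds A, K; AQ→CEK adds C, E → {A, C, E, K, L, Q}.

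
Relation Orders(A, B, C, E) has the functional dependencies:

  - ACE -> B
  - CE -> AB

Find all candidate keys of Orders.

CE

Attributes C, E never appear on any right-hand side, so every candidate key must contain {C, E}.
{C, E}⁺ = {A, B, C, E}, which is all of the schema, so {C, E} is the only candidate key.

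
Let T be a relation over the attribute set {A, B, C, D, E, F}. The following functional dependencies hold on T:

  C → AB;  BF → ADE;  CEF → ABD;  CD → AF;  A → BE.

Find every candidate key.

(C, D); (C, F)

Attribute C never appears on the right-hand side of any dependency, so C must belong to every candidate key.
{C}⁺ = {A, B, C, E}, which is not all of the schema, so we must add further attributes.
{C, D}⁺: C→AB adds A, B; CD→AF adds F; A→BE adds E → {A, B, C, D, E, F}. Minimal: {D}⁺ = {D}; {C}⁺ = {A, B, C, E} — none reach the full schema.
{C, F}⁺: C→AB adds A, B; BF→ADE adds D, E → {A, B, C, D, E, F}. Minimal: {F}⁺ = {F}; {C}⁺ = {A, B, C, E} — none reach the full schema.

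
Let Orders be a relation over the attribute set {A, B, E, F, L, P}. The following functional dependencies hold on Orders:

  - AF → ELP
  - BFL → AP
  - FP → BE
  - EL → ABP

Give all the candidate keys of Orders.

AF, BFL, EFL, FLP

Attribute F never appears on the right-hand side of any dependency, so F must belong to every candidate key.
{F}⁺ = {F}, which is not all of the schema, so we must add further attributes.
{A, F}⁺: AF→ELP adds E, L, P; FP→BE adds B → {A, B, E, F, L, P}. Minimal: {F}⁺ = {F}; {A}⁺ = {A} — none reach the full schema.
{B, F, L}⁺: BFL→AP adds A, P; FP→BE adds E → {A, B, E, F, L, P}. Minimal: {F, L}⁺ = {F, L}; {B, L}⁺ = {B, L}; {B, F}⁺ = {B, F} — none reach the full schema.
{E, F, L}⁺: EL→ABP adds A, B, P → {A, B, E, F, L, P}. Minimal: {F, L}⁺ = {F, L}; {E, L}⁺ = {A, B, E, L, P}; {E, F}⁺ = {E, F} — none reach the full schema.
{F, L, P}⁺: FP→BE adds B, E; EL→ABP adds A → {A, B, E, F, L, P}. Minimal: {L, P}⁺ = {L, P}; {F, P}⁺ = {B, E, F, P}; {F, L}⁺ = {F, L} — none reach the full schema.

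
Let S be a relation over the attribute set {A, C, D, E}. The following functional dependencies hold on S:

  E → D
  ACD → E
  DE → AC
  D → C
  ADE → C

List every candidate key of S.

(E); (A, D)

{E}⁺: E→D adds D; DE→AC adds A, C → {A, C, D, E}.
{A, D}⁺: D→C adds C; ACD→E adds E → {A, C, D, E}.
Any other superkey contains one of these as a subset, so there are no further candidate keys.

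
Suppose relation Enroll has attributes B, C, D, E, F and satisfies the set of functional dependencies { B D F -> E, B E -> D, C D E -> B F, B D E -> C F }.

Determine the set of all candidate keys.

{B, E}⁺: BE→D adds D; BDE→CF adds C, F → {B, C, D, E, F}. Minimal: {E}⁺ = {E}; {B}⁺ = {B} — none reach the full schema.
{B, D, F}⁺: BDF→E adds E; BDE→CF adds C → {B, C, D, E, F}. Minimal: {D, F}⁺ = {D, F}; {B, F}⁺ = {B, F}; {B, D}⁺ = {B, D} — none reach the full schema.
{C, D, E}⁺: CDE→BF adds B, F → {B, C, D, E, F}. Minimal: {D, E}⁺ = {D, E}; {C, E}⁺ = {C, E}; {C, D}⁺ = {C, D} — none reach the full schema.
Any other superkey contains one of these as a subset, so there are no further candidate keys.

(B, E); (B, D, F); (C, D, E)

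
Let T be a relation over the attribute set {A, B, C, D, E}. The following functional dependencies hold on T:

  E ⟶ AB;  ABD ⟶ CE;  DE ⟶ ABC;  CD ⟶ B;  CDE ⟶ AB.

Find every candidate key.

DE, ABD, ACD

Attribute D never appears on the right-hand side of any dependency, so D must belong to every candidate key.
{D}⁺ = {D}, which is not all of the schema, so we must add further attributes.
{D, E}⁺: E→AB adds A, B; ABD→CE adds C → {A, B, C, D, E}. Minimal: {E}⁺ = {A, B, E}; {D}⁺ = {D} — none reach the full schema.
{A, B, D}⁺: ABD→CE adds C, E → {A, B, C, D, E}. Minimal: {B, D}⁺ = {B, D}; {A, D}⁺ = {A, D}; {A, B}⁺ = {A, B} — none reach the full schema.
{A, C, D}⁺: CD→B adds B; ABD→CE adds E → {A, B, C, D, E}. Minimal: {C, D}⁺ = {B, C, D}; {A, D}⁺ = {A, D}; {A, C}⁺ = {A, C} — none reach the full schema.
Any other superkey contains one of these as a subset, so there are no further candidate keys.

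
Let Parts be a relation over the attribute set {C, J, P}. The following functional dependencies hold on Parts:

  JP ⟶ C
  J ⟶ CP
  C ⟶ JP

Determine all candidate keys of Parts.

{C}, {J}

{C}⁺: C→JP adds J, P → {C, J, P}.
{J}⁺: J→CP adds C, P → {C, J, P}.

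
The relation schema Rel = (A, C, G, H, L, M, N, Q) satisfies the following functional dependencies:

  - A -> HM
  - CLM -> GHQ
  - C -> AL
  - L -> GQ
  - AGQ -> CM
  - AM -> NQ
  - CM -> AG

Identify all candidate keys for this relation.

{C}, {A, G}, {A, L}

{C}⁺: C→AL adds A, L; L→GQ adds G, Q; AGQ→CM adds M; AM→NQ adds N; A→HM adds H → {A, C, G, H, L, M, N, Q}.
{A, G}⁺: A→HM adds H, M; AM→NQ adds N, Q; AGQ→CM adds C; C→AL adds L → {A, C, G, H, L, M, N, Q}.
{A, L}⁺: A→HM adds H, M; L→GQ adds G, Q; AGQ→CM adds C; AM→NQ adds N → {A, C, G, H, L, M, N, Q}.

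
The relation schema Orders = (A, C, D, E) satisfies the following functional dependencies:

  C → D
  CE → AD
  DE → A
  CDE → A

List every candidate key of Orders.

Attributes C, E never appear on any right-hand side, so every candidate key must contain {C, E}.
{C, E}⁺ = {A, C, D, E}, which is all of the schema, so {C, E} is the only candidate key.

{C, E}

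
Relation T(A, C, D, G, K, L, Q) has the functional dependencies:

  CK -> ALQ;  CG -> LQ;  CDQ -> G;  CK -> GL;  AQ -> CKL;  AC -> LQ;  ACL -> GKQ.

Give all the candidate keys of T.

(A, C, D); (A, D, Q); (C, D, K)

Attribute D never appears on the right-hand side of any dependency, so D must belong to every candidate key.
{D}⁺ = {D}, which is not all of the schema, so we must add further attributes.
{A, C, D}⁺: AC→LQ adds L, Q; ACL→GKQ adds G, K → {A, C, D, G, K, L, Q}. Minimal: {C, D}⁺ = {C, D}; {A, D}⁺ = {A, D}; {A, C}⁺ = {A, C, G, K, L, Q} — none reach the full schema.
{A, D, Q}⁺: AQ→CKL adds C, K, L; ACL→GKQ adds G → {A, C, D, G, K, L, Q}. Minimal: {D, Q}⁺ = {D, Q}; {A, Q}⁺ = {A, C, G, K, L, Q}; {A, D}⁺ = {A, D} — none reach the full schema.
{C, D, K}⁺: CK→ALQ adds A, L, Q; CDQ→G adds G → {A, C, D, G, K, L, Q}. Minimal: {D, K}⁺ = {D, K}; {C, K}⁺ = {A, C, G, K, L, Q}; {C, D}⁺ = {C, D} — none reach the full schema.
Any other superkey contains one of these as a subset, so there are no further candidate keys.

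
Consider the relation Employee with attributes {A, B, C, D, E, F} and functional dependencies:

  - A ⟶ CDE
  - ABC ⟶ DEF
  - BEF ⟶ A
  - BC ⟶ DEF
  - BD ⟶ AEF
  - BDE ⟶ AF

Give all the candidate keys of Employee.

{A, B}, {B, C}, {B, D}, {B, E, F}

Attribute B never appears on the right-hand side of any dependency, so B must belong to every candidate key.
{B}⁺ = {B}, which is not all of the schema, so we must add further attributes.
{A, B}⁺: A→CDE adds C, D, E; ABC→DEF adds F → {A, B, C, D, E, F}. Minimal: {B}⁺ = {B}; {A}⁺ = {A, C, D, E} — none reach the full schema.
{B, C}⁺: BC→DEF adds D, E, F; BD→AEF adds A → {A, B, C, D, E, F}. Minimal: {C}⁺ = {C}; {B}⁺ = {B} — none reach the full schema.
{B, D}⁺: BD→AEF adds A, E, F; A→CDE adds C → {A, B, C, D, E, F}. Minimal: {D}⁺ = {D}; {B}⁺ = {B} — none reach the full schema.
{B, E, F}⁺: BEF→A adds A; A→CDE adds C, D → {A, B, C, D, E, F}. Minimal: {E, F}⁺ = {E, F}; {B, F}⁺ = {B, F}; {B, E}⁺ = {B, E} — none reach the full schema.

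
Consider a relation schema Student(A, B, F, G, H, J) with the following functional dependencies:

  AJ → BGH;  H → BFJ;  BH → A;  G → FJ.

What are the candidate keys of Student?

{H}, {A, G}, {A, J}

{H}⁺: H→BFJ adds B, F, J; BH→A adds A; AJ→BGH adds G → {A, B, F, G, H, J}.
{A, G}⁺: G→FJ adds F, J; AJ→BGH adds B, H → {A, B, F, G, H, J}. Minimal: {G}⁺ = {F, G, J}; {A}⁺ = {A} — none reach the full schema.
{A, J}⁺: AJ→BGH adds B, G, H; H→BFJ adds F → {A, B, F, G, H, J}. Minimal: {J}⁺ = {J}; {A}⁺ = {A} — none reach the full schema.
Any other superkey contains one of these as a subset, so there are no further candidate keys.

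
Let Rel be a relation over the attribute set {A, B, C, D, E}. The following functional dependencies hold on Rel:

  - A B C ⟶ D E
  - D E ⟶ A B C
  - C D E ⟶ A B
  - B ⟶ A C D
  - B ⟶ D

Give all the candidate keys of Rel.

{B}⁺: B→ACD adds A, C, D; ABC→DE adds E → {A, B, C, D, E}.
{D, E}⁺: DE→ABC adds A, B, C → {A, B, C, D, E}. Minimal: {E}⁺ = {E}; {D}⁺ = {D} — none reach the full schema.

(B); (D, E)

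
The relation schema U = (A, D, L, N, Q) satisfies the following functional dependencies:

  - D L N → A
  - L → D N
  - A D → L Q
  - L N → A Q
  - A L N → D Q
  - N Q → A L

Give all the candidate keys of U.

{L}; {A, D}; {N, Q}

{L}⁺: L→DN adds D, N; LN→AQ adds A, Q → {A, D, L, N, Q}.
{A, D}⁺: AD→LQ adds L, Q; L→DN adds N → {A, D, L, N, Q}. Minimal: {D}⁺ = {D}; {A}⁺ = {A} — none reach the full schema.
{N, Q}⁺: NQ→AL adds A, L; L→DN adds D → {A, D, L, N, Q}. Minimal: {Q}⁺ = {Q}; {N}⁺ = {N} — none reach the full schema.
Any other superkey contains one of these as a subset, so there are no further candidate keys.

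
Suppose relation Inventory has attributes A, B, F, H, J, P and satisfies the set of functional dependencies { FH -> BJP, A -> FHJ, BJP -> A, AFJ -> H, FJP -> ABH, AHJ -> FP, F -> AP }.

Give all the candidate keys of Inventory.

{A}, {F}, {B, J, P}

{A}⁺: A→FHJ adds F, H, J; AHJ→FP adds P; FH→BJP adds B → {A, B, F, H, J, P}.
{F}⁺: F→AP adds A, P; A→FHJ adds H, J; FJP→ABH adds B → {A, B, F, H, J, P}.
{B, J, P}⁺: BJP→A adds A; A→FHJ adds F, H → {A, B, F, H, J, P}.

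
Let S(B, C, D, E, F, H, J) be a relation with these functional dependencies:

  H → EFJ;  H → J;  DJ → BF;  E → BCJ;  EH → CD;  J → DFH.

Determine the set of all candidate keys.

(E), (H), (J)

{E}⁺: E→BCJ adds B, C, J; J→DFH adds D, F, H → {B, C, D, E, F, H, J}.
{H}⁺: H→EFJ adds E, F, J; E→BCJ adds B, C; EH→CD adds D → {B, C, D, E, F, H, J}.
{J}⁺: J→DFH adds D, F, H; H→EFJ adds E; DJ→BF adds B; E→BCJ adds C → {B, C, D, E, F, H, J}.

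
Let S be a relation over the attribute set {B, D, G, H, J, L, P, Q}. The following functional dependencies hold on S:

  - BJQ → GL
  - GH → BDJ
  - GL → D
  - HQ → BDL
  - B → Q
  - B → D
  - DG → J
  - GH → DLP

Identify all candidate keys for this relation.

{G, H}⁺: GH→BDJ adds B, D, J; B→Q adds Q; GH→DLP adds L, P → {B, D, G, H, J, L, P, Q}. Minimal: {H}⁺ = {H}; {G}⁺ = {G} — none reach the full schema.
{B, H, J}⁺: B→Q adds Q; B→D adds D; BJQ→GL adds G, L; GH→DLP adds P → {B, D, G, H, J, L, P, Q}. Minimal: {H, J}⁺ = {H, J}; {B, J}⁺ = {B, D, G, J, L, Q}; {B, H}⁺ = {B, D, H, L, Q} — none reach the full schema.
{H, J, Q}⁺: HQ→BDL adds B, D, L; BJQ→GL adds G; GH→DLP adds P → {B, D, G, H, J, L, P, Q}. Minimal: {J, Q}⁺ = {J, Q}; {H, Q}⁺ = {B, D, H, L, Q}; {H, J}⁺ = {H, J} — none reach the full schema.

{G, H}, {B, H, J}, {H, J, Q}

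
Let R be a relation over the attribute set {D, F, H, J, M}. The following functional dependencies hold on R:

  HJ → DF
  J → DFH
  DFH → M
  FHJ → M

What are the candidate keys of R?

{J}

Attribute J never appears on the right-hand side of any dependency, so J must belong to every candidate key.
{J}⁺ = {D, F, H, J, M}, which is all of the schema, so {J} is the only candidate key.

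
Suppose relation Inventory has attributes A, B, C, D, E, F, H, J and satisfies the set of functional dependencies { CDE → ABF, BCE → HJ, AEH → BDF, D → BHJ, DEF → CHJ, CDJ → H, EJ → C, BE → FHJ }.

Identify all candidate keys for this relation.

Attribute E never appears on the right-hand side of any dependency, so E must belong to every candidate key.
{E}⁺ = {E}, which is not all of the schema, so we must add further attributes.
{D, E}⁺: D→BHJ adds B, H, J; EJ→C adds C; BE→FHJ adds F; CDE→ABF adds A → {A, B, C, D, E, F, H, J}. Minimal: {E}⁺ = {E}; {D}⁺ = {B, D, H, J} — none reach the full schema.
{A, B, E}⁺: BE→FHJ adds F, H, J; AEH→BDF adds D; DEF→CHJ adds C → {A, B, C, D, E, F, H, J}. Minimal: {B, E}⁺ = {B, C, E, F, H, J}; {A, E}⁺ = {A, E}; {A, B}⁺ = {A, B} — none reach the full schema.
{A, E, H}⁺: AEH→BDF adds B, D, F; D→BHJ adds J; DEF→CHJ adds C → {A, B, C, D, E, F, H, J}. Minimal: {E, H}⁺ = {E, H}; {A, H}⁺ = {A, H}; {A, E}⁺ = {A, E} — none reach the full schema.
Any other superkey contains one of these as a subset, so there are no further candidate keys.

DE, ABE, AEH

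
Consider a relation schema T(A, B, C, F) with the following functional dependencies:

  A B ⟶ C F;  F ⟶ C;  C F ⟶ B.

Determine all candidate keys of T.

{A, B}, {A, F}

Attribute A never appears on the right-hand side of any dependency, so A must belong to every candidate key.
{A}⁺ = {A}, which is not all of the schema, so we must add further attributes.
{A, B}⁺: AB→CF adds C, F → {A, B, C, F}. Minimal: {B}⁺ = {B}; {A}⁺ = {A} — none reach the full schema.
{A, F}⁺: F→C adds C; CF→B adds B → {A, B, C, F}. Minimal: {F}⁺ = {B, C, F}; {A}⁺ = {A} — none reach the full schema.
Any other superkey contains one of these as a subset, so there are no further candidate keys.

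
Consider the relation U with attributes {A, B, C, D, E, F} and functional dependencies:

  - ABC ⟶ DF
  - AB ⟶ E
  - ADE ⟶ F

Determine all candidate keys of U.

(A, B, C)

Attributes A, B, C never appear on any right-hand side, so every candidate key must contain {A, B, C}.
{A, B, C}⁺ = {A, B, C, D, E, F}, which is all of the schema, so {A, B, C} is the only candidate key.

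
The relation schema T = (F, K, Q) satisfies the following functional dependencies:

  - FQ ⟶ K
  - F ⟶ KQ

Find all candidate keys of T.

F

Attribute F never appears on the right-hand side of any dependency, so F must belong to every candidate key.
{F}⁺ = {F, K, Q}, which is all of the schema, so {F} is the only candidate key.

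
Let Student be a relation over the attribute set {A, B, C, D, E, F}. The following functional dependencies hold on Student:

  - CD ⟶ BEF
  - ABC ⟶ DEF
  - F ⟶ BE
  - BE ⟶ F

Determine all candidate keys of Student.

{A, B, C}⁺: ABC→DEF adds D, E, F → {A, B, C, D, E, F}.
{A, C, D}⁺: CD→BEF adds B, E, F → {A, B, C, D, E, F}.
{A, C, F}⁺: F→BE adds B, E; ABC→DEF adds D → {A, B, C, D, E, F}.
Any other superkey contains one of these as a subset, so there are no further candidate keys.

(A, B, C); (A, C, D); (A, C, F)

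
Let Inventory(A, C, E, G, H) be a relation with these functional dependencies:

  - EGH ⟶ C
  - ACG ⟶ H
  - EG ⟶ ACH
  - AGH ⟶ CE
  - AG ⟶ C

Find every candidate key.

Attribute G never appears on the right-hand side of any dependency, so G must belong to every candidate key.
{G}⁺ = {G}, which is not all of the schema, so we must add further attributes.
{A, G}⁺: AG→C adds C; ACG→H adds H; AGH→CE adds E → {A, C, E, G, H}. Minimal: {G}⁺ = {G}; {A}⁺ = {A} — none reach the full schema.
{E, G}⁺: EG→ACH adds A, C, H → {A, C, E, G, H}. Minimal: {G}⁺ = {G}; {E}⁺ = {E} — none reach the full schema.
Any other superkey contains one of these as a subset, so there are no further candidate keys.

{A, G}; {E, G}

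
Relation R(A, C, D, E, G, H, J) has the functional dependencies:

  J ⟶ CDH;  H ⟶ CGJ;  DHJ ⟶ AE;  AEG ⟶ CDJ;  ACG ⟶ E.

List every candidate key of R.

(H); (J); (A, C, G); (A, E, G)

{H}⁺: H→CGJ adds C, G, J; J→CDH adds D; DHJ→AE adds A, E → {A, C, D, E, G, H, J}.
{J}⁺: J→CDH adds C, D, H; H→CGJ adds G; DHJ→AE adds A, E → {A, C, D, E, G, H, J}.
{A, C, G}⁺: ACG→E adds E; AEG→CDJ adds D, J; J→CDH adds H → {A, C, D, E, G, H, J}. Minimal: {C, G}⁺ = {C, G}; {A, G}⁺ = {A, G}; {A, C}⁺ = {A, C} — none reach the full schema.
{A, E, G}⁺: AEG→CDJ adds C, D, J; J→CDH adds H → {A, C, D, E, G, H, J}. Minimal: {E, G}⁺ = {E, G}; {A, G}⁺ = {A, G}; {A, E}⁺ = {A, E} — none reach the full schema.
Any other superkey contains one of these as a subset, so there are no further candidate keys.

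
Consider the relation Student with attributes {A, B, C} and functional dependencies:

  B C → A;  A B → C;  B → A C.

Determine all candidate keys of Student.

{B}

Attribute B never appears on the right-hand side of any dependency, so B must belong to every candidate key.
{B}⁺ = {A, B, C}, which is all of the schema, so {B} is the only candidate key.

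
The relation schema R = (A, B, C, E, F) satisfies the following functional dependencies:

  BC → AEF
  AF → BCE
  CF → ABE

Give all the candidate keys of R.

(A, F); (B, C); (C, F)

{A, F}⁺: AF→BCE adds B, C, E → {A, B, C, E, F}.
{B, C}⁺: BC→AEF adds A, E, F → {A, B, C, E, F}.
{C, F}⁺: CF→ABE adds A, B, E → {A, B, C, E, F}.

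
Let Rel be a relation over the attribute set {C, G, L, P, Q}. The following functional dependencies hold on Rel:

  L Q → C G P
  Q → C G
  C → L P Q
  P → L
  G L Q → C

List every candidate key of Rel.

{C}⁺: C→LPQ adds L, P, Q; LQ→CGP adds G → {C, G, L, P, Q}.
{Q}⁺: Q→CG adds C, G; C→LPQ adds L, P → {C, G, L, P, Q}.
Any other superkey contains one of these as a subset, so there are no further candidate keys.

(C), (Q)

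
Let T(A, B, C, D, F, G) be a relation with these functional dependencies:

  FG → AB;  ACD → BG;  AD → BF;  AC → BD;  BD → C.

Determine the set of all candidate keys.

(A, C), (A, D), (C, F, G), (D, F, G)

{A, C}⁺: AC→BD adds B, D; ACD→BG adds G; AD→BF adds F → {A, B, C, D, F, G}. Minimal: {C}⁺ = {C}; {A}⁺ = {A} — none reach the full schema.
{A, D}⁺: AD→BF adds B, F; BD→C adds C; ACD→BG adds G → {A, B, C, D, F, G}. Minimal: {D}⁺ = {D}; {A}⁺ = {A} — none reach the full schema.
{C, F, G}⁺: FG→AB adds A, B; AC→BD adds D → {A, B, C, D, F, G}. Minimal: {F, G}⁺ = {A, B, F, G}; {C, G}⁺ = {C, G}; {C, F}⁺ = {C, F} — none reach the full schema.
{D, F, G}⁺: FG→AB adds A, B; BD→C adds C → {A, B, C, D, F, G}. Minimal: {F, G}⁺ = {A, B, F, G}; {D, G}⁺ = {D, G}; {D, F}⁺ = {D, F} — none reach the full schema.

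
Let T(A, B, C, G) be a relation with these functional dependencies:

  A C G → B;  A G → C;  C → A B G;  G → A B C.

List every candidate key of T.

{C}⁺: C→ABG adds A, B, G → {A, B, C, G}.
{G}⁺: G→ABC adds A, B, C → {A, B, C, G}.
Any other superkey contains one of these as a subset, so there are no further candidate keys.

C, G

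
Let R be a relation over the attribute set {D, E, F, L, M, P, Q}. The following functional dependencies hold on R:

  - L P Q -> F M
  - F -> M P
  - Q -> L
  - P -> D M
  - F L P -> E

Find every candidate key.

{F, Q}, {P, Q}

Attribute Q never appears on the right-hand side of any dependency, so Q must belong to every candidate key.
{Q}⁺ = {L, Q}, which is not all of the schema, so we must add further attributes.
{F, Q}⁺: F→MP adds M, P; Q→L adds L; P→DM adds D; FLP→E adds E → {D, E, F, L, M, P, Q}. Minimal: {Q}⁺ = {L, Q}; {F}⁺ = {D, F, M, P} — none reach the full schema.
{P, Q}⁺: Q→L adds L; P→DM adds D, M; LPQ→FM adds F; FLP→E adds E → {D, E, F, L, M, P, Q}. Minimal: {Q}⁺ = {L, Q}; {P}⁺ = {D, M, P} — none reach the full schema.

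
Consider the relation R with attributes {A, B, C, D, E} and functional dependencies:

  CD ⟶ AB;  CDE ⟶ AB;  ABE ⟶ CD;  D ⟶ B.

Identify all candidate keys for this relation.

{A, B, E}⁺: ABE→CD adds C, D → {A, B, C, D, E}. Minimal: {B, E}⁺ = {B, E}; {A, E}⁺ = {A, E}; {A, B}⁺ = {A, B} — none reach the full schema.
{A, D, E}⁺: D→B adds B; ABE→CD adds C → {A, B, C, D, E}. Minimal: {D, E}⁺ = {B, D, E}; {A, E}⁺ = {A, E}; {A, D}⁺ = {A, B, D} — none reach the full schema.
{C, D, E}⁺: CD→AB adds A, B → {A, B, C, D, E}. Minimal: {D, E}⁺ = {B, D, E}; {C, E}⁺ = {C, E}; {C, D}⁺ = {A, B, C, D} — none reach the full schema.
Any other superkey contains one of these as a subset, so there are no further candidate keys.

(A, B, E), (A, D, E), (C, D, E)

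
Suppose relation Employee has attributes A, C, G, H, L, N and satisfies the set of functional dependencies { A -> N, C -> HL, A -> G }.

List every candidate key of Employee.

{A, C}⁺: A→N adds N; C→HL adds H, L; A→G adds G → {A, C, G, H, L, N}. Minimal: {C}⁺ = {C, H, L}; {A}⁺ = {A, G, N} — none reach the full schema.

(A, C)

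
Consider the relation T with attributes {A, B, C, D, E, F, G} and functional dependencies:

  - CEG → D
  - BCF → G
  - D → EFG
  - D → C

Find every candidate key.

Attributes A, B never appear on any right-hand side, so every candidate key must contain {A, B}.
{A, B}⁺ = {A, B}, which is not all of the schema, so we must add further attributes.
{A, B, D}⁺: D→EFG adds E, F, G; D→C adds C → {A, B, C, D, E, F, G}.
{A, B, C, E, F}⁺: BCF→G adds G; CEG→D adds D → {A, B, C, D, E, F, G}.
{A, B, C, E, G}⁺: CEG→D adds D; D→EFG adds F → {A, B, C, D, E, F, G}.

ABD, ABCEF, ABCEG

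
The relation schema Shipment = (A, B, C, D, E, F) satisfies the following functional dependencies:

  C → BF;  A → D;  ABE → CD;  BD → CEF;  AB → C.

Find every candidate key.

(A, B), (A, C)

Attribute A never appears on the right-hand side of any dependency, so A must belong to every candidate key.
{A}⁺ = {A, D}, which is not all of the schema, so we must add further attributes.
{A, B}⁺: A→D adds D; BD→CEF adds C, E, F → {A, B, C, D, E, F}. Minimal: {B}⁺ = {B}; {A}⁺ = {A, D} — none reach the full schema.
{A, C}⁺: C→BF adds B, F; A→D adds D; BD→CEF adds E → {A, B, C, D, E, F}. Minimal: {C}⁺ = {B, C, F}; {A}⁺ = {A, D} — none reach the full schema.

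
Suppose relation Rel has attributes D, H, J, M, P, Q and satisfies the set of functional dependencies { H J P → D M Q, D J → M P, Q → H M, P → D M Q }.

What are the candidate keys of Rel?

(D, J), (J, P)

{D, J}⁺: DJ→MP adds M, P; P→DMQ adds Q; Q→HM adds H → {D, H, J, M, P, Q}. Minimal: {J}⁺ = {J}; {D}⁺ = {D} — none reach the full schema.
{J, P}⁺: P→DMQ adds D, M, Q; Q→HM adds H → {D, H, J, M, P, Q}. Minimal: {P}⁺ = {D, H, M, P, Q}; {J}⁺ = {J} — none reach the full schema.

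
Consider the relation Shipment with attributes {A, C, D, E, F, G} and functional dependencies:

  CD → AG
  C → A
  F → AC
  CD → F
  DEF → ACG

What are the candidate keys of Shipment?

{C, D, E}, {D, E, F}

Attributes D, E never appear on any right-hand side, so every candidate key must contain {D, E}.
{D, E}⁺ = {D, E}, which is not all of the schema, so we must add further attributes.
{C, D, E}⁺: CD→AG adds A, G; CD→F adds F → {A, C, D, E, F, G}. Minimal: {D, E}⁺ = {D, E}; {C, E}⁺ = {A, C, E}; {C, D}⁺ = {A, C, D, F, G} — none reach the full schema.
{D, E, F}⁺: F→AC adds A, C; DEF→ACG adds G → {A, C, D, E, F, G}. Minimal: {E, F}⁺ = {A, C, E, F}; {D, F}⁺ = {A, C, D, F, G}; {D, E}⁺ = {D, E} — none reach the full schema.
Any other superkey contains one of these as a subset, so there are no further candidate keys.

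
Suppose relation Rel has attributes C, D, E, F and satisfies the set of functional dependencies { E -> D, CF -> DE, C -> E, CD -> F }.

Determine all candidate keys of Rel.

{C}

{C}⁺: C→E adds E; E→D adds D; CD→F adds F → {C, D, E, F}.
No other minimal superkey exists.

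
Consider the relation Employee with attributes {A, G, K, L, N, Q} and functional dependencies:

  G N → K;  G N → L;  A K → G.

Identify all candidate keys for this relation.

Attributes A, N, Q never appear on any right-hand side, so every candidate key must contain {A, N, Q}.
{A, N, Q}⁺ = {A, N, Q}, which is not all of the schema, so we must add further attributes.
{A, G, N, Q}⁺: GN→K adds K; GN→L adds L → {A, G, K, L, N, Q}. Minimal: {G, N, Q}⁺ = {G, K, L, N, Q}; {A, N, Q}⁺ = {A, N, Q}; {A, G, Q}⁺ = {A, G, Q}; … — none reach the full schema.
{A, K, N, Q}⁺: AK→G adds G; GN→L adds L → {A, G, K, L, N, Q}. Minimal: {K, N, Q}⁺ = {K, N, Q}; {A, N, Q}⁺ = {A, N, Q}; {A, K, Q}⁺ = {A, G, K, Q}; … — none reach the full schema.

(A, G, N, Q), (A, K, N, Q)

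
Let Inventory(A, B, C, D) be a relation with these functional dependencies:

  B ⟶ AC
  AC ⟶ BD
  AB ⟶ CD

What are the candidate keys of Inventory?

B, AC

{B}⁺: B→AC adds A, C; AC→BD adds D → {A, B, C, D}.
{A, C}⁺: AC→BD adds B, D → {A, B, C, D}.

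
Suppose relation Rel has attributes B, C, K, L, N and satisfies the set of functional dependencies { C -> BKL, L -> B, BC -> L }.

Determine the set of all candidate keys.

Attributes C, N never appear on any right-hand side, so every candidate key must contain {C, N}.
{C, N}⁺ = {B, C, K, L, N}, which is all of the schema, so {C, N} is the only candidate key.

{C, N}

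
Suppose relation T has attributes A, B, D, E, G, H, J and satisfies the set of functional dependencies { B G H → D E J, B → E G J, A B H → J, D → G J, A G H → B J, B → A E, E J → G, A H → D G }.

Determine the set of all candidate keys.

{A, H}; {B, H}

Attribute H never appears on the right-hand side of any dependency, so H must belong to every candidate key.
{H}⁺ = {H}, which is not all of the schema, so we must add further attributes.
{A, H}⁺: AH→DG adds D, G; D→GJ adds J; AGH→BJ adds B; B→AE adds E → {A, B, D, E, G, H, J}. Minimal: {H}⁺ = {H}; {A}⁺ = {A} — none reach the full schema.
{B, H}⁺: B→EGJ adds E, G, J; B→AE adds A; AH→DG adds D → {A, B, D, E, G, H, J}. Minimal: {H}⁺ = {H}; {B}⁺ = {A, B, E, G, J} — none reach the full schema.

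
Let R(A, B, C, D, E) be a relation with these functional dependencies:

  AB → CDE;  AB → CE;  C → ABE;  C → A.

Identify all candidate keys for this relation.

{C}; {A, B}

{C}⁺: C→ABE adds A, B, E; AB→CDE adds D → {A, B, C, D, E}.
{A, B}⁺: AB→CDE adds C, D, E → {A, B, C, D, E}.
Any other superkey contains one of these as a subset, so there are no further candidate keys.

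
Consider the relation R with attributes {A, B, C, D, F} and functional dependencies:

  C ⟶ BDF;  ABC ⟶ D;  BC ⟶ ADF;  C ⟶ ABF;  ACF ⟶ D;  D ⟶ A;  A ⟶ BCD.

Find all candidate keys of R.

{A}⁺: A→BCD adds B, C, D; C→BDF adds F → {A, B, C, D, F}.
{C}⁺: C→BDF adds B, D, F; BC→ADF adds A → {A, B, C, D, F}.
{D}⁺: D→A adds A; A→BCD adds B, C; C→BDF adds F → {A, B, C, D, F}.
Any other superkey contains one of these as a subset, so there are no further candidate keys.

(A), (C), (D)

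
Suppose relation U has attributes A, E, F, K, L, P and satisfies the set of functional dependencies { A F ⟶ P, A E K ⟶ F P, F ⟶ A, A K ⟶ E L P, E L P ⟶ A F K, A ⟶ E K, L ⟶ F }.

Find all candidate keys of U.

{A}⁺: A→EK adds E, K; AEK→FP adds F, P; AK→ELP adds L → {A, E, F, K, L, P}.
{F}⁺: F→A adds A; A→EK adds E, K; AF→P adds P; AK→ELP adds L → {A, E, F, K, L, P}.
{L}⁺: L→F adds F; F→A adds A; A→EK adds E, K; AF→P adds P → {A, E, F, K, L, P}.

A, F, L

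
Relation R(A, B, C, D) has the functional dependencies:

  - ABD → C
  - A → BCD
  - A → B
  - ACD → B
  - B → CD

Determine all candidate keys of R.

A

Attribute A never appears on the right-hand side of any dependency, so A must belong to every candidate key.
{A}⁺ = {A, B, C, D}, which is all of the schema, so {A} is the only candidate key.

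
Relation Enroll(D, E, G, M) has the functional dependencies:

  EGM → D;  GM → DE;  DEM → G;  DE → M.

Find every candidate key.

{D, E}⁺: DE→M adds M; DEM→G adds G → {D, E, G, M}. Minimal: {E}⁺ = {E}; {D}⁺ = {D} — none reach the full schema.
{G, M}⁺: GM→DE adds D, E → {D, E, G, M}. Minimal: {M}⁺ = {M}; {G}⁺ = {G} — none reach the full schema.

DE, GM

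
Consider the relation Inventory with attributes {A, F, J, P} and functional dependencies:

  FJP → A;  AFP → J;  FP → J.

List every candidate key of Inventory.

FP

{F, P}⁺: FP→J adds J; FJP→A adds A → {A, F, J, P}. Minimal: {P}⁺ = {P}; {F}⁺ = {F} — none reach the full schema.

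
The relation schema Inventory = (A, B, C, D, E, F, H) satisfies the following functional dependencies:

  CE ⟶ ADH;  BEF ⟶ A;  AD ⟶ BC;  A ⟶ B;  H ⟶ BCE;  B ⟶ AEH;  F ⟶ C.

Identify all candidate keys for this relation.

{A, F}⁺: A→B adds B; B→AEH adds E, H; F→C adds C; CE→ADH adds D → {A, B, C, D, E, F, H}.
{B, F}⁺: B→AEH adds A, E, H; F→C adds C; CE→ADH adds D → {A, B, C, D, E, F, H}.
{E, F}⁺: F→C adds C; CE→ADH adds A, D, H; AD→BC adds B → {A, B, C, D, E, F, H}.
{F, H}⁺: H→BCE adds B, C, E; B→AEH adds A; CE→ADH adds D → {A, B, C, D, E, F, H}.
Any other superkey contains one of these as a subset, so there are no further candidate keys.

AF, BF, EF, FH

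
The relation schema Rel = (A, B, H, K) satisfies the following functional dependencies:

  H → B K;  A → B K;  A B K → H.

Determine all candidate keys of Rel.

{A}

{A}⁺: A→BK adds B, K; ABK→H adds H → {A, B, H, K}.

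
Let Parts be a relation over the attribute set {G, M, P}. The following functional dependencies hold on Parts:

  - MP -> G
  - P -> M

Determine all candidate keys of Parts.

Attribute P never appears on the right-hand side of any dependency, so P must belong to every candidate key.
{P}⁺ = {G, M, P}, which is all of the schema, so {P} is the only candidate key.

(P)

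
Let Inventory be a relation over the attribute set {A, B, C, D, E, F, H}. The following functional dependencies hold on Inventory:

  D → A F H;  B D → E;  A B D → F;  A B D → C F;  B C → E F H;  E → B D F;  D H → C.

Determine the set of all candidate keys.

{E}⁺: E→BDF adds B, D, F; D→AFH adds A, H; ABD→CF adds C → {A, B, C, D, E, F, H}.
{B, C}⁺: BC→EFH adds E, F, H; E→BDF adds D; D→AFH adds A → {A, B, C, D, E, F, H}. Minimal: {C}⁺ = {C}; {B}⁺ = {B} — none reach the full schema.
{B, D}⁺: D→AFH adds A, F, H; BD→E adds E; ABD→CF adds C → {A, B, C, D, E, F, H}. Minimal: {D}⁺ = {A, C, D, F, H}; {B}⁺ = {B} — none reach the full schema.

{E}; {B, C}; {B, D}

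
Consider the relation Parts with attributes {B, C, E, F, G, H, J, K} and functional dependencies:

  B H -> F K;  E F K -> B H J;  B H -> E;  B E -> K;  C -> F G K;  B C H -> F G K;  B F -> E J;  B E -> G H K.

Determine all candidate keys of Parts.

{B, C}, {C, E}

Attribute C never appears on the right-hand side of any dependency, so C must belong to every candidate key.
{C}⁺ = {C, F, G, K}, which is not all of the schema, so we must add further attributes.
{B, C}⁺: C→FGK adds F, G, K; BF→EJ adds E, J; BE→GHK adds H → {B, C, E, F, G, H, J, K}.
{C, E}⁺: C→FGK adds F, G, K; EFK→BHJ adds B, H, J → {B, C, E, F, G, H, J, K}.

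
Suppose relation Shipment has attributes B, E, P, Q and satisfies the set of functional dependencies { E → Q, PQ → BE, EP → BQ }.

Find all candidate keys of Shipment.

{E, P}, {P, Q}

Attribute P never appears on the right-hand side of any dependency, so P must belong to every candidate key.
{P}⁺ = {P}, which is not all of the schema, so we must add further attributes.
{E, P}⁺: E→Q adds Q; PQ→BE adds B → {B, E, P, Q}.
{P, Q}⁺: PQ→BE adds B, E → {B, E, P, Q}.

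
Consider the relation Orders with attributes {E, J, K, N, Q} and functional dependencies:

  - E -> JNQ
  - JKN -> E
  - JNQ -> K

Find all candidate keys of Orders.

{E}, {J, K, N}, {J, N, Q}

{E}⁺: E→JNQ adds J, N, Q; JNQ→K adds K → {E, J, K, N, Q}.
{J, K, N}⁺: JKN→E adds E; E→JNQ adds Q → {E, J, K, N, Q}. Minimal: {K, N}⁺ = {K, N}; {J, N}⁺ = {J, N}; {J, K}⁺ = {J, K} — none reach the full schema.
{J, N, Q}⁺: JNQ→K adds K; JKN→E adds E → {E, J, K, N, Q}. Minimal: {N, Q}⁺ = {N, Q}; {J, Q}⁺ = {J, Q}; {J, N}⁺ = {J, N} — none reach the full schema.
Any other superkey contains one of these as a subset, so there are no further candidate keys.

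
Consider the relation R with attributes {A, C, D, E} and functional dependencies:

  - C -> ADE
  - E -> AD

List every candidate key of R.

Attribute C never appears on the right-hand side of any dependency, so C must belong to every candidate key.
{C}⁺ = {A, C, D, E}, which is all of the schema, so {C} is the only candidate key.

{C}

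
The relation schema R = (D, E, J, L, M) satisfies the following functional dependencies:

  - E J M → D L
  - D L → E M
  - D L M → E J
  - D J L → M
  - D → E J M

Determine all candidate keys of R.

{D}⁺: D→EJM adds E, J, M; EJM→DL adds L → {D, E, J, L, M}.
{E, J, M}⁺: EJM→DL adds D, L → {D, E, J, L, M}.

{D}, {E, J, M}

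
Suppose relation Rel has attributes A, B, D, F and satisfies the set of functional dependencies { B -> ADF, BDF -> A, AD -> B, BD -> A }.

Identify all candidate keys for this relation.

B, AD

{B}⁺: B→ADF adds A, D, F → {A, B, D, F}.
{A, D}⁺: AD→B adds B; B→ADF adds F → {A, B, D, F}.
Any other superkey contains one of these as a subset, so there are no further candidate keys.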